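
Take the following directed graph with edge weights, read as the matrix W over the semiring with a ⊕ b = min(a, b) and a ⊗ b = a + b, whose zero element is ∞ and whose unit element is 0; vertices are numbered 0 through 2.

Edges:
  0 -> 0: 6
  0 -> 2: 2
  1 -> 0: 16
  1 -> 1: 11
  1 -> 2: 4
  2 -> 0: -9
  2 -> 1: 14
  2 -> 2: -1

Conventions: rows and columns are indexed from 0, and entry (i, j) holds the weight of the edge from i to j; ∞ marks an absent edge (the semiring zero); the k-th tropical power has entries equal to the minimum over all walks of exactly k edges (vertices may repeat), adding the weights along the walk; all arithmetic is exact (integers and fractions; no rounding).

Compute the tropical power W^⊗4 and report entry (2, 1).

W^⊗2:
  [-7, 16, 1]
  [-5, 18, 3]
  [-10, 13, -7]
W^⊗3:
  [-8, 15, -5]
  [-6, 17, -3]
  [-16, 7, -8]
W^⊗4:
  [-14, 9, -6]
  [-12, 11, -4]
  [-17, 6, -14]
Key observation: the optimum is the walk 2->0->2->2->1, with weight (-9) + 2 + (-1) + 14 = 6.
Optimal value attained by: walk 2->0->2->2->1.
Answer: (W^⊗4)[2][1] = 6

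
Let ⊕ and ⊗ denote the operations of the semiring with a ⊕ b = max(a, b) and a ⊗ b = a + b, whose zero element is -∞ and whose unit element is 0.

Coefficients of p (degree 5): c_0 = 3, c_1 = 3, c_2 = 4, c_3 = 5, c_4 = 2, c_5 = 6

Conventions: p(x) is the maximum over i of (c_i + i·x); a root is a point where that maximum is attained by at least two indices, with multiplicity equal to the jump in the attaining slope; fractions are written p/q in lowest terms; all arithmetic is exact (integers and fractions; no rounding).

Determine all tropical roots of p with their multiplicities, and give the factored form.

hull edge (i=0, c=3) to (i=3, c=5): slope 2/3, span 3
hull edge (i=3, c=5) to (i=5, c=6): slope 1/2, span 2
Factored form: p(x) = 6 ⊗ (x ⊕ (-2/3)) ⊗ (x ⊕ (-2/3)) ⊗ (x ⊕ (-2/3)) ⊗ (x ⊕ (-1/2)) ⊗ (x ⊕ (-1/2))
Answer: roots = -2/3 (mult 3), -1/2 (mult 2)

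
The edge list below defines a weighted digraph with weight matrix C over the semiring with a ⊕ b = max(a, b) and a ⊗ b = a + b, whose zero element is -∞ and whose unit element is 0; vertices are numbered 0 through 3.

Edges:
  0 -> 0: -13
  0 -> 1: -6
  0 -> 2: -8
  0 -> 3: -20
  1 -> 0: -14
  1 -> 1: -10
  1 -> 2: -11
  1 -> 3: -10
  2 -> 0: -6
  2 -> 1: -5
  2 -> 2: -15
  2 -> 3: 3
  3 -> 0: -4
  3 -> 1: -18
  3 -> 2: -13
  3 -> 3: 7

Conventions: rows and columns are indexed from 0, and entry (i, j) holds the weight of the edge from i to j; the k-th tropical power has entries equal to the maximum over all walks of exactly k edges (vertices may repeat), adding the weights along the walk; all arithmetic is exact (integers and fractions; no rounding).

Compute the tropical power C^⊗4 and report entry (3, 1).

C^⊗2:
  [-14, -13, -17, -5]
  [-14, -16, -21, -3]
  [-1, -12, -10, 10]
  [3, -10, -6, 14]
C^⊗3:
  [-9, -20, -18, 2]
  [-7, -20, -16, 4]
  [6, -7, -3, 17]
  [10, -3, 1, 21]
C^⊗4:
  [-2, -15, -11, 9]
  [0, -13, -9, 11]
  [13, 0, 4, 24]
  [17, 4, 8, 28]
Key observation: the optimum is the walk 3->3->3->0->1, with weight 7 + 7 + (-4) + (-6) = 4.
Optimal value attained by: walk 3->3->3->0->1.
Answer: (C^⊗4)[3][1] = 4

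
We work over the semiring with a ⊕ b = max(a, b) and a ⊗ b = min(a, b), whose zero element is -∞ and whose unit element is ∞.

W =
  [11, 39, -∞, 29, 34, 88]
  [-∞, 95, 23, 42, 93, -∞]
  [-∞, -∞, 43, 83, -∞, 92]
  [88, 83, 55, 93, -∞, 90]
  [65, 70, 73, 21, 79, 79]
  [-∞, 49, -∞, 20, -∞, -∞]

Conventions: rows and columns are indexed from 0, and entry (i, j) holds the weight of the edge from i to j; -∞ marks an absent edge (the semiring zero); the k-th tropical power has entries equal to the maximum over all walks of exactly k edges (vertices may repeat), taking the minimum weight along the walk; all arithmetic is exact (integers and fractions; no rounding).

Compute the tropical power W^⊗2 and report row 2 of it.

W^⊗2:
  [34, 49, 34, 39, 39, 34]
  [65, 95, 73, 42, 93, 79]
  [83, 83, 55, 83, -∞, 83]
  [88, 83, 55, 93, 83, 90]
  [65, 70, 73, 73, 79, 79]
  [20, 49, 23, 42, 49, 20]
Answer: row 2 of W^⊗2 = [83, 83, 55, 83, -∞, 83]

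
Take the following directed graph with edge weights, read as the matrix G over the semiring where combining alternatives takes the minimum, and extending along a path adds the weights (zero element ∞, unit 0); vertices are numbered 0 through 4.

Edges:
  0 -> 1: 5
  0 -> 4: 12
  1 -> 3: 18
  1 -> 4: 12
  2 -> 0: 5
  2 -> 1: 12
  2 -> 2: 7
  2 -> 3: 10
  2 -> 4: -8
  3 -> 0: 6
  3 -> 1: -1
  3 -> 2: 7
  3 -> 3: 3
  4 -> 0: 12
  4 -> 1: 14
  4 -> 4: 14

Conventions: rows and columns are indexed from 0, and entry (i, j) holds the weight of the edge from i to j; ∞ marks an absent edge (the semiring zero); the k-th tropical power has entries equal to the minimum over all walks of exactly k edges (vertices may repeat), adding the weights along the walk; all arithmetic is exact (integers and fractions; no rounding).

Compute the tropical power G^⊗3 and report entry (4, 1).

G^⊗2:
  [24, 26, ∞, 23, 17]
  [24, 17, 25, 21, 26]
  [4, 6, 14, 13, -1]
  [9, 2, 10, 6, -1]
  [26, 17, ∞, 32, 24]
G^⊗3:
  [29, 22, 30, 26, 31]
  [27, 20, 28, 24, 17]
  [11, 9, 20, 16, 6]
  [11, 5, 13, 9, 2]
  [36, 31, 39, 35, 29]
Key observation: the optimum is the walk 4->1->3->1, with weight 14 + 18 + (-1) = 31.
Optimal value attained by: walk 4->1->3->1.
Answer: (G^⊗3)[4][1] = 31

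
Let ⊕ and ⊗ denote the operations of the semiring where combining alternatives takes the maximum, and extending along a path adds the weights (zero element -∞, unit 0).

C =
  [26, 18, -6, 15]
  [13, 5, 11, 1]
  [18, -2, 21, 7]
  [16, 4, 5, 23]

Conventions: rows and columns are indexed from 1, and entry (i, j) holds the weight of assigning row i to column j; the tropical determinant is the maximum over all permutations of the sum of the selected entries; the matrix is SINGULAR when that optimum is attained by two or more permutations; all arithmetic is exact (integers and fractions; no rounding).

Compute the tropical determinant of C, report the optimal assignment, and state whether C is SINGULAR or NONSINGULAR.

σ = (1, 2, 3, 4): 26 + 5 + 21 + 23 = 75
σ = (1, 2, 4, 3): 26 + 5 + 7 + 5 = 43
σ = (1, 3, 2, 4): 26 + 11 + (-2) + 23 = 58
σ = (1, 3, 4, 2): 26 + 11 + 7 + 4 = 48
σ = (1, 4, 2, 3): 26 + 1 + (-2) + 5 = 30
σ = (1, 4, 3, 2): 26 + 1 + 21 + 4 = 52
σ = (2, 1, 3, 4): 18 + 13 + 21 + 23 = 75
σ = (2, 1, 4, 3): 18 + 13 + 7 + 5 = 43
σ = (2, 3, 1, 4): 18 + 11 + 18 + 23 = 70
σ = (2, 3, 4, 1): 18 + 11 + 7 + 16 = 52
σ = (2, 4, 1, 3): 18 + 1 + 18 + 5 = 42
σ = (2, 4, 3, 1): 18 + 1 + 21 + 16 = 56
σ = (3, 1, 2, 4): (-6) + 13 + (-2) + 23 = 28
σ = (3, 1, 4, 2): (-6) + 13 + 7 + 4 = 18
σ = (3, 2, 1, 4): (-6) + 5 + 18 + 23 = 40
σ = (3, 2, 4, 1): (-6) + 5 + 7 + 16 = 22
σ = (3, 4, 1, 2): (-6) + 1 + 18 + 4 = 17
σ = (3, 4, 2, 1): (-6) + 1 + (-2) + 16 = 9
σ = (4, 1, 2, 3): 15 + 13 + (-2) + 5 = 31
σ = (4, 1, 3, 2): 15 + 13 + 21 + 4 = 53
σ = (4, 2, 1, 3): 15 + 5 + 18 + 5 = 43
σ = (4, 2, 3, 1): 15 + 5 + 21 + 16 = 57
σ = (4, 3, 1, 2): 15 + 11 + 18 + 4 = 48
σ = (4, 3, 2, 1): 15 + 11 + (-2) + 16 = 40
Optimal value attained by: σ = (1, 2, 3, 4).
Answer: det⊕(C) = 75; verdict: SINGULAR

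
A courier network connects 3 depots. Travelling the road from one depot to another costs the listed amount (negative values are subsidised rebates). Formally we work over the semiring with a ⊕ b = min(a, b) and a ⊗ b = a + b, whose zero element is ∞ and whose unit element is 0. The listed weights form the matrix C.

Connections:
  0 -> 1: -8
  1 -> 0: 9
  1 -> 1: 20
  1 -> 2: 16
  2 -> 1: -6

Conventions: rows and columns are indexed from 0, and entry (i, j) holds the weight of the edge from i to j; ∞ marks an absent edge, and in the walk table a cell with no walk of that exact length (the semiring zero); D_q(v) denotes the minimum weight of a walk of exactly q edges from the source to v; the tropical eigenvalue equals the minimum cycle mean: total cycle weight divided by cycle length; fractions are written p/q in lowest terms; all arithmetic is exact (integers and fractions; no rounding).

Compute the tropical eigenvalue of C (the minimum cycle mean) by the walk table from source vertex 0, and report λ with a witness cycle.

q=0: [0, ∞, ∞]
q=1: [∞, -8, ∞]
q=2: [1, 12, 8]
q=3: [21, -7, 28]
Optimal cycle mean attained by: cycle 0->1->0, total (-8) + 9, length 2.
Answer: λ = 1/2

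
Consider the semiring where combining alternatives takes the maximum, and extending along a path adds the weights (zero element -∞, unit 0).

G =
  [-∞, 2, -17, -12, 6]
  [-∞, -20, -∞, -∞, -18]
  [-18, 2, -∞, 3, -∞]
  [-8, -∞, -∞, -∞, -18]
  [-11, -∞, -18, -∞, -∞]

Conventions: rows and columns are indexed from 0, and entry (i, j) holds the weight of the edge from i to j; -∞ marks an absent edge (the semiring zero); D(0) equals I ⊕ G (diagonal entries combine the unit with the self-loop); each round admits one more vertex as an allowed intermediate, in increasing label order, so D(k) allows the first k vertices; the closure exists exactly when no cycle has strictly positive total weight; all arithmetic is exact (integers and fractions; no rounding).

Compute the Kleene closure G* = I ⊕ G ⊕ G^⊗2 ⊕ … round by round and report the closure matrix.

D(0):
  [0, 2, -17, -12, 6]
  [-∞, 0, -∞, -∞, -18]
  [-18, 2, 0, 3, -∞]
  [-8, -∞, -∞, 0, -18]
  [-11, -∞, -18, -∞, 0]
D(1):
  [0, 2, -17, -12, 6]
  [-∞, 0, -∞, -∞, -18]
  [-18, 2, 0, 3, -12]
  [-8, -6, -25, 0, -2]
  [-11, -9, -18, -23, 0]
D(2):
  [0, 2, -17, -12, 6]
  [-∞, 0, -∞, -∞, -18]
  [-18, 2, 0, 3, -12]
  [-8, -6, -25, 0, -2]
  [-11, -9, -18, -23, 0]
D(3):
  [0, 2, -17, -12, 6]
  [-∞, 0, -∞, -∞, -18]
  [-18, 2, 0, 3, -12]
  [-8, -6, -25, 0, -2]
  [-11, -9, -18, -15, 0]
D(4):
  [0, 2, -17, -12, 6]
  [-∞, 0, -∞, -∞, -18]
  [-5, 2, 0, 3, 1]
  [-8, -6, -25, 0, -2]
  [-11, -9, -18, -15, 0]
D(5):
  [0, 2, -12, -9, 6]
  [-29, 0, -36, -33, -18]
  [-5, 2, 0, 3, 1]
  [-8, -6, -20, 0, -2]
  [-11, -9, -18, -15, 0]
Answer: G* = [[0, 2, -12, -9, 6], [-29, 0, -36, -33, -18], [-5, 2, 0, 3, 1], [-8, -6, -20, 0, -2], [-11, -9, -18, -15, 0]]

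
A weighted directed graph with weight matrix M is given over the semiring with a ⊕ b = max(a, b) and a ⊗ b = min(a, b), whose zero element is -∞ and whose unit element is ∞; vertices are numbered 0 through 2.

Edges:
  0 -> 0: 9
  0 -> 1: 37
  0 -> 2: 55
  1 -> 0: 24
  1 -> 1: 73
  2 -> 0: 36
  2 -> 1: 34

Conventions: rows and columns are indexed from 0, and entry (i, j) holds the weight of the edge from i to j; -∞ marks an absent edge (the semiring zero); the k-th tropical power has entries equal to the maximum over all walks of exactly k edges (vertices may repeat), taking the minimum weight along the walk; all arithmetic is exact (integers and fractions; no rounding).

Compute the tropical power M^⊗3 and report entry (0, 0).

M^⊗2:
  [36, 37, 9]
  [24, 73, 24]
  [24, 36, 36]
M^⊗3:
  [24, 37, 36]
  [24, 73, 24]
  [36, 36, 24]
Key observation: the optimum is the walk 0->1->1->0, with weight 37 min 73 min 24 = 24.
Optimal value attained by: walk 0->1->1->0.
Answer: (M^⊗3)[0][0] = 24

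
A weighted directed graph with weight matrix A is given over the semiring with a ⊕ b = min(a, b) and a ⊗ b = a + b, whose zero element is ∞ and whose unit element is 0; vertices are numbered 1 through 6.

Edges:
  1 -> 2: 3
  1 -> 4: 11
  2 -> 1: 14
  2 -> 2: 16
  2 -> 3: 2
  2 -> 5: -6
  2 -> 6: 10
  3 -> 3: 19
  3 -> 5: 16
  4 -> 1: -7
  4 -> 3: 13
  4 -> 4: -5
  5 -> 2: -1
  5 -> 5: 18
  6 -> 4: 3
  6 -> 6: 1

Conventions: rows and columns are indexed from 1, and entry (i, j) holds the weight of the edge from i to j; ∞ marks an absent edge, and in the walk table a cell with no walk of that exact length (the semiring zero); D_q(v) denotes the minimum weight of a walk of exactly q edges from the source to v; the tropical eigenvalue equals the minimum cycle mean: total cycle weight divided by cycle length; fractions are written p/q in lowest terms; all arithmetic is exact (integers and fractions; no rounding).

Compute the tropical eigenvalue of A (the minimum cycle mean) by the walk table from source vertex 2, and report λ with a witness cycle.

q=0: [∞, 0, ∞, ∞, ∞, ∞]
q=1: [14, 16, 2, ∞, -6, 10]
q=2: [30, -7, 18, 13, 10, 11]
q=3: [6, 9, -5, 8, -13, 3]
q=4: [1, -14, 11, 3, 3, 4]
q=5: [-4, 2, -12, -2, -20, -4]
q=6: [-9, -21, 4, -7, -4, -3]
Optimal cycle mean attained by: cycle 4->4, total (-5), length 1.
Answer: λ = -5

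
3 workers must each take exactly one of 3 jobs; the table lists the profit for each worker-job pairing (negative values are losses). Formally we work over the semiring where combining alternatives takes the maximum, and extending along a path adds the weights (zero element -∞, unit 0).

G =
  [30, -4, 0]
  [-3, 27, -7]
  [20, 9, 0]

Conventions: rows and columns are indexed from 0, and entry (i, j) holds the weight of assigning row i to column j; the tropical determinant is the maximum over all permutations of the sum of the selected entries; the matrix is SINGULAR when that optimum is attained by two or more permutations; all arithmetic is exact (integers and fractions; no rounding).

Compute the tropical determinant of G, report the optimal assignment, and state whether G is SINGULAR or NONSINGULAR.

σ = (0, 1, 2): 30 + 27 + 0 = 57
σ = (0, 2, 1): 30 + (-7) + 9 = 32
σ = (1, 0, 2): (-4) + (-3) + 0 = -7
σ = (1, 2, 0): (-4) + (-7) + 20 = 9
σ = (2, 0, 1): 0 + (-3) + 9 = 6
σ = (2, 1, 0): 0 + 27 + 20 = 47
Optimal value attained by: σ = (0, 1, 2).
Answer: det⊕(G) = 57; verdict: NONSINGULAR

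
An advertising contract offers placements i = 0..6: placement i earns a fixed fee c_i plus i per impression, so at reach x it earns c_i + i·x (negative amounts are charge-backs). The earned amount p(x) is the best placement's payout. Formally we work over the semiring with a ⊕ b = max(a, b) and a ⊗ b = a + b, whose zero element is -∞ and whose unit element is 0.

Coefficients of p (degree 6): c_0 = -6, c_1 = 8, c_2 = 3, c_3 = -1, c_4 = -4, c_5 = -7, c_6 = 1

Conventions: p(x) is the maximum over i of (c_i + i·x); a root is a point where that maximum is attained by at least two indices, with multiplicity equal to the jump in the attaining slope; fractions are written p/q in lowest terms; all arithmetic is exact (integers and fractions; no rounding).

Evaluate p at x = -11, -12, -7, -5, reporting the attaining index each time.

p(-11) = max(-6+0·(-11)=-6, 8+1·(-11)=-3, 3+2·(-11)=-19, -1+3·(-11)=-34, -4+4·(-11)=-48, -7+5·(-11)=-62, 1+6·(-11)=-65) = -3 (attained by i=1)
p(-12) = max(-6+0·(-12)=-6, 8+1·(-12)=-4, 3+2·(-12)=-21, -1+3·(-12)=-37, -4+4·(-12)=-52, -7+5·(-12)=-67, 1+6·(-12)=-71) = -4 (attained by i=1)
p(-7) = max(-6+0·(-7)=-6, 8+1·(-7)=1, 3+2·(-7)=-11, -1+3·(-7)=-22, -4+4·(-7)=-32, -7+5·(-7)=-42, 1+6·(-7)=-41) = 1 (attained by i=1)
p(-5) = max(-6+0·(-5)=-6, 8+1·(-5)=3, 3+2·(-5)=-7, -1+3·(-5)=-16, -4+4·(-5)=-24, -7+5·(-5)=-32, 1+6·(-5)=-29) = 3 (attained by i=1)
Answer: p(-11) = -3; p(-12) = -4; p(-7) = 1; p(-5) = 3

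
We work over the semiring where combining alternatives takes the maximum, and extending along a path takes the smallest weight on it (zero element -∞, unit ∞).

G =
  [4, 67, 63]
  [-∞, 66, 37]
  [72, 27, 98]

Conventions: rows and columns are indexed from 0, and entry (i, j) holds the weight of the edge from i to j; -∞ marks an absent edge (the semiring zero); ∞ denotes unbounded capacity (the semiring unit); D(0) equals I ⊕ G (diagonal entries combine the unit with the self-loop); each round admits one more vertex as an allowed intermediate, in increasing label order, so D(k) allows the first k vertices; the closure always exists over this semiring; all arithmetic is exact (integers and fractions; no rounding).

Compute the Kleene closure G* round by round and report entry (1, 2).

D(0):
  [∞, 67, 63]
  [-∞, ∞, 37]
  [72, 27, ∞]
D(1):
  [∞, 67, 63]
  [-∞, ∞, 37]
  [72, 67, ∞]
D(2):
  [∞, 67, 63]
  [-∞, ∞, 37]
  [72, 67, ∞]
D(3):
  [∞, 67, 63]
  [37, ∞, 37]
  [72, 67, ∞]
Answer: G*[1][2] = 37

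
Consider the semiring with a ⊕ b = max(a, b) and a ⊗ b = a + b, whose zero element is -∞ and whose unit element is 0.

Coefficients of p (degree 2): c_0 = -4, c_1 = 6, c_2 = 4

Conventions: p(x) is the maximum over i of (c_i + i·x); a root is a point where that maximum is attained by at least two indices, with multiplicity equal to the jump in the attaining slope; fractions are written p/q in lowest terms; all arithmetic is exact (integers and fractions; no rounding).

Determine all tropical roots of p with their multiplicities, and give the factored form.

hull edge (i=0, c=-4) to (i=1, c=6): slope 10, span 1
hull edge (i=1, c=6) to (i=2, c=4): slope -2, span 1
Factored form: p(x) = 4 ⊗ (x ⊕ (-10)) ⊗ (x ⊕ 2)
Answer: roots = -10 (mult 1), 2 (mult 1)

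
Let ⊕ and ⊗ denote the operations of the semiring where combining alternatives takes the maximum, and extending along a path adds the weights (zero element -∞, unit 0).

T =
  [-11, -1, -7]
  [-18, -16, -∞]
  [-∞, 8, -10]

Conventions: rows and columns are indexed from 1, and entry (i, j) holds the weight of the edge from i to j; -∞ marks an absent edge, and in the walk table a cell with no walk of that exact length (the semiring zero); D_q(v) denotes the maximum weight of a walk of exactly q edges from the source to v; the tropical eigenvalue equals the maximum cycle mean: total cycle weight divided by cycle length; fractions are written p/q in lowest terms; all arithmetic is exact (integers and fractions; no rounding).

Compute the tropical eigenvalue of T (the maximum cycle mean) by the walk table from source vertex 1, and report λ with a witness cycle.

q=0: [0, -∞, -∞]
q=1: [-11, -1, -7]
q=2: [-19, 1, -17]
q=3: [-17, -9, -26]
Optimal cycle mean attained by: cycle 1->3->2->1, total (-7) + 8 + (-18), length 3.
Answer: λ = -17/3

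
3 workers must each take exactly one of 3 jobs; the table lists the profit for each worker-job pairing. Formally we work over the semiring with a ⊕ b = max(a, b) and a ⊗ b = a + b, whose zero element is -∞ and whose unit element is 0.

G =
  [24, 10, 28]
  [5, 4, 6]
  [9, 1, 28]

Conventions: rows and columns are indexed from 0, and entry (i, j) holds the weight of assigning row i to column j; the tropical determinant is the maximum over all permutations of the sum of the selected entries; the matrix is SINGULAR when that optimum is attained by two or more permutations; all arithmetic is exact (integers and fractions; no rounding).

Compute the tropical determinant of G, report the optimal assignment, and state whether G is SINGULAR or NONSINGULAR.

σ = (0, 1, 2): 24 + 4 + 28 = 56
σ = (0, 2, 1): 24 + 6 + 1 = 31
σ = (1, 0, 2): 10 + 5 + 28 = 43
σ = (1, 2, 0): 10 + 6 + 9 = 25
σ = (2, 0, 1): 28 + 5 + 1 = 34
σ = (2, 1, 0): 28 + 4 + 9 = 41
Optimal value attained by: σ = (0, 1, 2).
Answer: det⊕(G) = 56; verdict: NONSINGULAR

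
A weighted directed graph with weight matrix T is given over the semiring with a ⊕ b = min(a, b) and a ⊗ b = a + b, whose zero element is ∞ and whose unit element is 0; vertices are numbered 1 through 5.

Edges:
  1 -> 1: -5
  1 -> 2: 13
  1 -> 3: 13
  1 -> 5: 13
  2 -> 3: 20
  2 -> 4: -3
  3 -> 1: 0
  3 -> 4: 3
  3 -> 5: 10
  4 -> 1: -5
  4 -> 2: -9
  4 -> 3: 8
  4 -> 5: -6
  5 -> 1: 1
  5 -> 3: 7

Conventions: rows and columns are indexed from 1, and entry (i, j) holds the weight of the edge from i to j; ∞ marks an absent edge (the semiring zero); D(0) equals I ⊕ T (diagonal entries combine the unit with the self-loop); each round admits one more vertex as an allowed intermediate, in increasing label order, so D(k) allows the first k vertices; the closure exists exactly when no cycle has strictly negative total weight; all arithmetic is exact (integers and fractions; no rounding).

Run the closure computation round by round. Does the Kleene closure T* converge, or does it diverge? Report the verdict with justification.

Detection: at round 0, diagonal entry (1, 1) turns strictly negative.
Key observation: the cycle 1->1 has total weight (-5), which is strictly negative.
Answer: DIVERGES — negative cycle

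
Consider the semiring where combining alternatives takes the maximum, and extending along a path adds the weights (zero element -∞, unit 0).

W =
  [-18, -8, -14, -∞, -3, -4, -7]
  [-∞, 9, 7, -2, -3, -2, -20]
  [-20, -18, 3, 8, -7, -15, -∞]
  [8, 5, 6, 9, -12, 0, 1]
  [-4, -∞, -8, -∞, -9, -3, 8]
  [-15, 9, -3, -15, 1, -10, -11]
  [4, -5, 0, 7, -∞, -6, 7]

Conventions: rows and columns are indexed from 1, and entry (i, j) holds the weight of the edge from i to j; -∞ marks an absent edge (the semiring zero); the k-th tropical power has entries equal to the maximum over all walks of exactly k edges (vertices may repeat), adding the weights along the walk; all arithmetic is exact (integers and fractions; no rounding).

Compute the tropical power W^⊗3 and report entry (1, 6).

W^⊗2:
  [-3, 5, -1, 0, -3, -6, 5]
  [6, 18, 16, 15, 6, 7, 5]
  [16, 13, 14, 17, -4, 8, 9]
  [17, 14, 15, 18, 5, 9, 10]
  [12, 6, 8, 15, -2, 2, 15]
  [-3, 18, 16, 7, 6, 7, 9]
  [15, 12, 13, 16, 1, 7, 14]
W^⊗3:
  [9, 14, 12, 12, 2, 3, 12]
  [23, 27, 25, 24, 15, 16, 16]
  [25, 22, 23, 26, 13, 17, 18]
  [26, 23, 24, 27, 14, 18, 19]
  [23, 20, 21, 24, 9, 15, 22]
  [15, 27, 25, 24, 15, 16, 16]
  [24, 21, 22, 25, 12, 16, 21]
Key observation: the optimum is the walk 1->6->2->6, with weight (-4) + 9 + (-2) = 3.
Optimal value attained by: walk 1->6->2->6.
Answer: (W^⊗3)[1][6] = 3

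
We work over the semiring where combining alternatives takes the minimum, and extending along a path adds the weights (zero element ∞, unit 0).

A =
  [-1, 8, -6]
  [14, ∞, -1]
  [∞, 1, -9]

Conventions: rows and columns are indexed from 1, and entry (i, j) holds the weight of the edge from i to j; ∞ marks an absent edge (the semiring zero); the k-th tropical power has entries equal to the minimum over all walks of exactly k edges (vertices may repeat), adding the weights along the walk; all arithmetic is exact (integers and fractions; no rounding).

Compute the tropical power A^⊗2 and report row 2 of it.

A^⊗2:
  [-2, -5, -15]
  [13, 0, -10]
  [15, -8, -18]
Answer: row 2 of A^⊗2 = [13, 0, -10]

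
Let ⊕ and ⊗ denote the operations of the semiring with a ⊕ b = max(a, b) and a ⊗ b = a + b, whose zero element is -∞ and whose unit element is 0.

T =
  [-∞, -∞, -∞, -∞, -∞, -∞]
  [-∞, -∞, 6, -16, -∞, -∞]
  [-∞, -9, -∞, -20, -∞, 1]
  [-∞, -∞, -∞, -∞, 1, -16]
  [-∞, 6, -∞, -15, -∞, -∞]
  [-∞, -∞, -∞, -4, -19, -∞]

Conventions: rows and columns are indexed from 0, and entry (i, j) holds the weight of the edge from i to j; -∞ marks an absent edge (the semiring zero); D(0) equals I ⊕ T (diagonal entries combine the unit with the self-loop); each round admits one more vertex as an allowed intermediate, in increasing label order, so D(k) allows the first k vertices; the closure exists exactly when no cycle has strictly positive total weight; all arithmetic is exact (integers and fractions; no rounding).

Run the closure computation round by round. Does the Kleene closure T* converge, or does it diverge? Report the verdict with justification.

D(0):
  [0, -∞, -∞, -∞, -∞, -∞]
  [-∞, 0, 6, -16, -∞, -∞]
  [-∞, -9, 0, -20, -∞, 1]
  [-∞, -∞, -∞, 0, 1, -16]
  [-∞, 6, -∞, -15, 0, -∞]
  [-∞, -∞, -∞, -4, -19, 0]
D(1):
  [0, -∞, -∞, -∞, -∞, -∞]
  [-∞, 0, 6, -16, -∞, -∞]
  [-∞, -9, 0, -20, -∞, 1]
  [-∞, -∞, -∞, 0, 1, -16]
  [-∞, 6, -∞, -15, 0, -∞]
  [-∞, -∞, -∞, -4, -19, 0]
D(2):
  [0, -∞, -∞, -∞, -∞, -∞]
  [-∞, 0, 6, -16, -∞, -∞]
  [-∞, -9, 0, -20, -∞, 1]
  [-∞, -∞, -∞, 0, 1, -16]
  [-∞, 6, 12, -10, 0, -∞]
  [-∞, -∞, -∞, -4, -19, 0]
D(3):
  [0, -∞, -∞, -∞, -∞, -∞]
  [-∞, 0, 6, -14, -∞, 7]
  [-∞, -9, 0, -20, -∞, 1]
  [-∞, -∞, -∞, 0, 1, -16]
  [-∞, 6, 12, -8, 0, 13]
  [-∞, -∞, -∞, -4, -19, 0]
D(4):
  [0, -∞, -∞, -∞, -∞, -∞]
  [-∞, 0, 6, -14, -13, 7]
  [-∞, -9, 0, -20, -19, 1]
  [-∞, -∞, -∞, 0, 1, -16]
  [-∞, 6, 12, -8, 0, 13]
  [-∞, -∞, -∞, -4, -3, 0]
Detection: at round 5, diagonal entry (5, 5) turns strictly positive.
Key observation: the cycle 5->3->4->1->2->5 has total weight (-4) + 1 + 6 + 6 + 1, which is strictly positive.
Answer: DIVERGES — positive cycle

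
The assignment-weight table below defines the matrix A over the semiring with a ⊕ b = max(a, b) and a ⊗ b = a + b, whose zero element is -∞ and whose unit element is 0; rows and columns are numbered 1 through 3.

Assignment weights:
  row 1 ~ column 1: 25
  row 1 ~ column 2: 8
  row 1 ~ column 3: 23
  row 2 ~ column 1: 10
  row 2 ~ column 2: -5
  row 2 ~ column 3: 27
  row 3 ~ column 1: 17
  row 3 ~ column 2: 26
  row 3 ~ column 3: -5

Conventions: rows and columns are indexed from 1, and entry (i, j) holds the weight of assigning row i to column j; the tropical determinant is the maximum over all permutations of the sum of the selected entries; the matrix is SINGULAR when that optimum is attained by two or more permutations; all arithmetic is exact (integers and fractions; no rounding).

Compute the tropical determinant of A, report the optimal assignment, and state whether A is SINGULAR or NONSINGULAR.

σ = (1, 2, 3): 25 + (-5) + (-5) = 15
σ = (1, 3, 2): 25 + 27 + 26 = 78
σ = (2, 1, 3): 8 + 10 + (-5) = 13
σ = (2, 3, 1): 8 + 27 + 17 = 52
σ = (3, 1, 2): 23 + 10 + 26 = 59
σ = (3, 2, 1): 23 + (-5) + 17 = 35
Optimal value attained by: σ = (1, 3, 2).
Answer: det⊕(A) = 78; verdict: NONSINGULAR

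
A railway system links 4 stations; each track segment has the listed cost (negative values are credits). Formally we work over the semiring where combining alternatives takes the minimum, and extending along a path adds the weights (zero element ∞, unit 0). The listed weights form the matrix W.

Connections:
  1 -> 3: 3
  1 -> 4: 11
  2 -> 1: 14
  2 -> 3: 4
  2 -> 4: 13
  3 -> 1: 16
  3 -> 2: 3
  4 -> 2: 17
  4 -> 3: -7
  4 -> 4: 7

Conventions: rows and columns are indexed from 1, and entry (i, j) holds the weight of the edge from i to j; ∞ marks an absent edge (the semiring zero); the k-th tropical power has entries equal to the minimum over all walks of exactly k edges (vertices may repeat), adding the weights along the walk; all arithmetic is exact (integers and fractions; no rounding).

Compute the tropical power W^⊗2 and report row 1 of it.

W^⊗2:
  [19, 6, 4, 18]
  [20, 7, 6, 20]
  [17, ∞, 7, 16]
  [9, -4, 0, 14]
Answer: row 1 of W^⊗2 = [19, 6, 4, 18]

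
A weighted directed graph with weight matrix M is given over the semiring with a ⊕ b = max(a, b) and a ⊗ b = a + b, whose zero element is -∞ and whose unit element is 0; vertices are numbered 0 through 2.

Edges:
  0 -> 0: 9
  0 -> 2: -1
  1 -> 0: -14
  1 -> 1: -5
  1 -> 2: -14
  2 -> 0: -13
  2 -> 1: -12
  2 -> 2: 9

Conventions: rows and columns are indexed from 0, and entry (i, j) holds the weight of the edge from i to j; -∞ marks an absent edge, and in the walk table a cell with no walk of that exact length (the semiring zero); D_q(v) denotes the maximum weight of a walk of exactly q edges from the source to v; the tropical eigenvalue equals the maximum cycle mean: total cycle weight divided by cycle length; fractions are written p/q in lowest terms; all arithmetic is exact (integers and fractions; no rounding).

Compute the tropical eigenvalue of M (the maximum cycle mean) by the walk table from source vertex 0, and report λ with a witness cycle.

q=0: [0, -∞, -∞]
q=1: [9, -∞, -1]
q=2: [18, -13, 8]
q=3: [27, -4, 17]
Optimal cycle mean attained by: cycle 0->0, total 9, length 1.
Answer: λ = 9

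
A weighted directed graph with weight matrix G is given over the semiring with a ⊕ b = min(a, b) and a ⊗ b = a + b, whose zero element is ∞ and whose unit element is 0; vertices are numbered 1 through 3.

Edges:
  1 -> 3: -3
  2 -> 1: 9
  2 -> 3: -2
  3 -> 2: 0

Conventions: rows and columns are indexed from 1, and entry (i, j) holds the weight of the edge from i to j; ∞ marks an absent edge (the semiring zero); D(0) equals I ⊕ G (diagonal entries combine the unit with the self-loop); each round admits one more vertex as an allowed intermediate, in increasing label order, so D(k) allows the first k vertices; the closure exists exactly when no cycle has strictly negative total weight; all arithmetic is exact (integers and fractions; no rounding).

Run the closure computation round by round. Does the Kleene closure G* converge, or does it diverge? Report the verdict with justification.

D(0):
  [0, ∞, -3]
  [9, 0, -2]
  [∞, 0, 0]
D(1):
  [0, ∞, -3]
  [9, 0, -2]
  [∞, 0, 0]
Detection: at round 2, diagonal entry (3, 3) turns strictly negative.
Key observation: the cycle 3->2->3 has total weight 0 + (-2), which is strictly negative.
Answer: DIVERGES — negative cycle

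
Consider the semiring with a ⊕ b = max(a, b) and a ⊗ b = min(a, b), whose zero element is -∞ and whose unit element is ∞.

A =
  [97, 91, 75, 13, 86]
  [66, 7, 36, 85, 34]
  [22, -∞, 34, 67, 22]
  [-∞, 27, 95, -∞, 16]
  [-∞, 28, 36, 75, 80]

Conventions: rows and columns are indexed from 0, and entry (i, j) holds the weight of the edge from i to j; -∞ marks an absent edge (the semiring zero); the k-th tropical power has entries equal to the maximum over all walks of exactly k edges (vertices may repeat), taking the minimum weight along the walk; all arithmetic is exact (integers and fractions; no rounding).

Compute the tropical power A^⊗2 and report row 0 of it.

A^⊗2:
  [97, 91, 75, 85, 86]
  [66, 66, 85, 36, 66]
  [22, 27, 67, 34, 22]
  [27, 16, 34, 67, 27]
  [28, 28, 75, 75, 80]
Answer: row 0 of A^⊗2 = [97, 91, 75, 85, 86]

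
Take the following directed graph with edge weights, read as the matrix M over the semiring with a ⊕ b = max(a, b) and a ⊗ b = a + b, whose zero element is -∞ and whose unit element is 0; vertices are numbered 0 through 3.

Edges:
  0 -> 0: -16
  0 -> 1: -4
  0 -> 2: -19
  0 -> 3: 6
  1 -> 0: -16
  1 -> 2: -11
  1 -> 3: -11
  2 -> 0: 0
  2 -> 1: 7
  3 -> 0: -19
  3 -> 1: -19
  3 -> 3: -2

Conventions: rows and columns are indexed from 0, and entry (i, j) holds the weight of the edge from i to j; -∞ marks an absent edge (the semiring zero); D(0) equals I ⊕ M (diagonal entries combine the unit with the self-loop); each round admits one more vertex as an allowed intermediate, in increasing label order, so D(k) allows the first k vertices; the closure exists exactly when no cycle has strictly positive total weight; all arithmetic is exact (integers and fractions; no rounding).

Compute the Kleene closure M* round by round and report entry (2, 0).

D(0):
  [0, -4, -19, 6]
  [-16, 0, -11, -11]
  [0, 7, 0, -∞]
  [-19, -19, -∞, 0]
D(1):
  [0, -4, -19, 6]
  [-16, 0, -11, -10]
  [0, 7, 0, 6]
  [-19, -19, -38, 0]
D(2):
  [0, -4, -15, 6]
  [-16, 0, -11, -10]
  [0, 7, 0, 6]
  [-19, -19, -30, 0]
D(3):
  [0, -4, -15, 6]
  [-11, 0, -11, -5]
  [0, 7, 0, 6]
  [-19, -19, -30, 0]
D(4):
  [0, -4, -15, 6]
  [-11, 0, -11, -5]
  [0, 7, 0, 6]
  [-19, -19, -30, 0]
Answer: M*[2][0] = 0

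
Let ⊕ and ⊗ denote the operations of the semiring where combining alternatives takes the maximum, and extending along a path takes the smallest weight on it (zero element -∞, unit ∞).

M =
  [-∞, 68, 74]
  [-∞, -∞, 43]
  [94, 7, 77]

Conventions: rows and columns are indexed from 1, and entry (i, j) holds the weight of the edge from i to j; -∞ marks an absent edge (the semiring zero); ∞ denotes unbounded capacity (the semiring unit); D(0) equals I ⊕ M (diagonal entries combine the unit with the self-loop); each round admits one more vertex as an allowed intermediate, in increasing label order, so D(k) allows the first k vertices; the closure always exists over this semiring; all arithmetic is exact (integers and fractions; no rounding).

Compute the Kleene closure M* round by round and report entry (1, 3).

D(0):
  [∞, 68, 74]
  [-∞, ∞, 43]
  [94, 7, ∞]
D(1):
  [∞, 68, 74]
  [-∞, ∞, 43]
  [94, 68, ∞]
D(2):
  [∞, 68, 74]
  [-∞, ∞, 43]
  [94, 68, ∞]
D(3):
  [∞, 68, 74]
  [43, ∞, 43]
  [94, 68, ∞]
Answer: M*[1][3] = 74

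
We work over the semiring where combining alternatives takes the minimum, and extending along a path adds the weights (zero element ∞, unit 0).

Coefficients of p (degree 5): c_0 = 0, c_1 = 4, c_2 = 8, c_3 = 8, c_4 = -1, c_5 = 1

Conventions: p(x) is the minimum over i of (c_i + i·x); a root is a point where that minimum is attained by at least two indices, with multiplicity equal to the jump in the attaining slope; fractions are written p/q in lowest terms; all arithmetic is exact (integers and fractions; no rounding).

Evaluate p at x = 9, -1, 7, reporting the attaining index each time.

p(9) = min(0+0·9=0, 4+1·9=13, 8+2·9=26, 8+3·9=35, -1+4·9=35, 1+5·9=46) = 0 (attained by i=0)
p(-1) = min(0+0·(-1)=0, 4+1·(-1)=3, 8+2·(-1)=6, 8+3·(-1)=5, -1+4·(-1)=-5, 1+5·(-1)=-4) = -5 (attained by i=4)
p(7) = min(0+0·7=0, 4+1·7=11, 8+2·7=22, 8+3·7=29, -1+4·7=27, 1+5·7=36) = 0 (attained by i=0)
Answer: p(9) = 0; p(-1) = -5; p(7) = 0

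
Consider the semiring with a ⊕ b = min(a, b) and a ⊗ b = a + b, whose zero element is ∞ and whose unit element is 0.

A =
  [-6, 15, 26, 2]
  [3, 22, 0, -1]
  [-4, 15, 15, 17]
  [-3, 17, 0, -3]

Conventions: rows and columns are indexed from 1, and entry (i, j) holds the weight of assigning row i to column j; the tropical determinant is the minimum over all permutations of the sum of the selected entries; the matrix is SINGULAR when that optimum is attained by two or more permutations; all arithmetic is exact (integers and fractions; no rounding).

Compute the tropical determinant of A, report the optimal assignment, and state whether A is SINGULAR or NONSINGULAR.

σ = (1, 2, 3, 4): (-6) + 22 + 15 + (-3) = 28
σ = (1, 2, 4, 3): (-6) + 22 + 17 + 0 = 33
σ = (1, 3, 2, 4): (-6) + 0 + 15 + (-3) = 6
σ = (1, 3, 4, 2): (-6) + 0 + 17 + 17 = 28
σ = (1, 4, 2, 3): (-6) + (-1) + 15 + 0 = 8
σ = (1, 4, 3, 2): (-6) + (-1) + 15 + 17 = 25
σ = (2, 1, 3, 4): 15 + 3 + 15 + (-3) = 30
σ = (2, 1, 4, 3): 15 + 3 + 17 + 0 = 35
σ = (2, 3, 1, 4): 15 + 0 + (-4) + (-3) = 8
σ = (2, 3, 4, 1): 15 + 0 + 17 + (-3) = 29
σ = (2, 4, 1, 3): 15 + (-1) + (-4) + 0 = 10
σ = (2, 4, 3, 1): 15 + (-1) + 15 + (-3) = 26
σ = (3, 1, 2, 4): 26 + 3 + 15 + (-3) = 41
σ = (3, 1, 4, 2): 26 + 3 + 17 + 17 = 63
σ = (3, 2, 1, 4): 26 + 22 + (-4) + (-3) = 41
σ = (3, 2, 4, 1): 26 + 22 + 17 + (-3) = 62
σ = (3, 4, 1, 2): 26 + (-1) + (-4) + 17 = 38
σ = (3, 4, 2, 1): 26 + (-1) + 15 + (-3) = 37
σ = (4, 1, 2, 3): 2 + 3 + 15 + 0 = 20
σ = (4, 1, 3, 2): 2 + 3 + 15 + 17 = 37
σ = (4, 2, 1, 3): 2 + 22 + (-4) + 0 = 20
σ = (4, 2, 3, 1): 2 + 22 + 15 + (-3) = 36
σ = (4, 3, 1, 2): 2 + 0 + (-4) + 17 = 15
σ = (4, 3, 2, 1): 2 + 0 + 15 + (-3) = 14
Optimal value attained by: σ = (1, 3, 2, 4).
Answer: det⊕(A) = 6; verdict: NONSINGULAR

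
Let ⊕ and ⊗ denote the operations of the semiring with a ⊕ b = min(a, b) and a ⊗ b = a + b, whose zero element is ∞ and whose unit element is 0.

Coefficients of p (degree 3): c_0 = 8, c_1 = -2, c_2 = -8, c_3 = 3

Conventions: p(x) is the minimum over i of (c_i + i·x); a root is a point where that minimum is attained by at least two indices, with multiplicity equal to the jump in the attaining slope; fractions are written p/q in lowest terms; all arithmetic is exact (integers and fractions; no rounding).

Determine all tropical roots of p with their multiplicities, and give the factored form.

hull edge (i=0, c=8) to (i=1, c=-2): slope -10, span 1
hull edge (i=1, c=-2) to (i=2, c=-8): slope -6, span 1
hull edge (i=2, c=-8) to (i=3, c=3): slope 11, span 1
Factored form: p(x) = 3 ⊗ (x ⊕ (-11)) ⊗ (x ⊕ 6) ⊗ (x ⊕ 10)
Answer: roots = -11 (mult 1), 6 (mult 1), 10 (mult 1)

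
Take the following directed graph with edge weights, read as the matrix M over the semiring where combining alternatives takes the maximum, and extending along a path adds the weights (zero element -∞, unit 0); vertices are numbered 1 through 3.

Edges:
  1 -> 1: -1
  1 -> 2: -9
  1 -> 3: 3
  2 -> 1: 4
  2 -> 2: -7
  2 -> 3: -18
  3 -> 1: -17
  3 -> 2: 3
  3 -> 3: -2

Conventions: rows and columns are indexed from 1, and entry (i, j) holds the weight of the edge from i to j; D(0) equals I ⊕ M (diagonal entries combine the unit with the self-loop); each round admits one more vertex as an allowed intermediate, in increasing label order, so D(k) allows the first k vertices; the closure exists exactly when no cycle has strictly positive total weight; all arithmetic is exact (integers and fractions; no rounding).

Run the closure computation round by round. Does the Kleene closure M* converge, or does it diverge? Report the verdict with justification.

D(0):
  [0, -9, 3]
  [4, 0, -18]
  [-17, 3, 0]
D(1):
  [0, -9, 3]
  [4, 0, 7]
  [-17, 3, 0]
Detection: at round 2, diagonal entry (3, 3) turns strictly positive.
Key observation: the cycle 3->2->1->3 has total weight 3 + 4 + 3, which is strictly positive.
Answer: DIVERGES — positive cycle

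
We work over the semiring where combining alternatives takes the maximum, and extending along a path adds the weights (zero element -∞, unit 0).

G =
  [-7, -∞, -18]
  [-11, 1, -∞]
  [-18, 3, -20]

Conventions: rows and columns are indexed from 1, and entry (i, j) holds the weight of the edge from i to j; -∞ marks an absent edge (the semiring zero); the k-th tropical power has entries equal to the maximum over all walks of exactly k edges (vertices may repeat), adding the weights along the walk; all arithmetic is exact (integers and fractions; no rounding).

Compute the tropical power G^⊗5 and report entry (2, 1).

G^⊗2:
  [-14, -15, -25]
  [-10, 2, -29]
  [-8, 4, -36]
G^⊗3:
  [-21, -14, -32]
  [-9, 3, -28]
  [-7, 5, -26]
G^⊗4:
  [-25, -13, -39]
  [-8, 4, -27]
  [-6, 6, -25]
G^⊗5:
  [-24, -12, -43]
  [-7, 5, -26]
  [-5, 7, -24]
Key observation: the optimum is the walk 2->2->2->2->2->1, with weight 1 + 1 + 1 + 1 + (-11) = -7.
Optimal value attained by: walk 2->2->2->2->2->1.
Answer: (G^⊗5)[2][1] = -7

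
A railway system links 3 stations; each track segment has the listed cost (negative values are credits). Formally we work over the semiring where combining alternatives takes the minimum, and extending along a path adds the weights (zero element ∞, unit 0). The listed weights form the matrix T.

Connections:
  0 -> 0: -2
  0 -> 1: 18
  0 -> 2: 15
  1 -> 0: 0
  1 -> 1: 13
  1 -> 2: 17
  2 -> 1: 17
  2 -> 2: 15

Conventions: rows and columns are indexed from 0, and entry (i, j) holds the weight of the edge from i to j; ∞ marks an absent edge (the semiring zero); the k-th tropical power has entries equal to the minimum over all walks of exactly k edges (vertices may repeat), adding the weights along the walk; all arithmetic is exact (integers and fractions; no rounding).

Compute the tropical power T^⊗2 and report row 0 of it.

T^⊗2:
  [-4, 16, 13]
  [-2, 18, 15]
  [17, 30, 30]
Answer: row 0 of T^⊗2 = [-4, 16, 13]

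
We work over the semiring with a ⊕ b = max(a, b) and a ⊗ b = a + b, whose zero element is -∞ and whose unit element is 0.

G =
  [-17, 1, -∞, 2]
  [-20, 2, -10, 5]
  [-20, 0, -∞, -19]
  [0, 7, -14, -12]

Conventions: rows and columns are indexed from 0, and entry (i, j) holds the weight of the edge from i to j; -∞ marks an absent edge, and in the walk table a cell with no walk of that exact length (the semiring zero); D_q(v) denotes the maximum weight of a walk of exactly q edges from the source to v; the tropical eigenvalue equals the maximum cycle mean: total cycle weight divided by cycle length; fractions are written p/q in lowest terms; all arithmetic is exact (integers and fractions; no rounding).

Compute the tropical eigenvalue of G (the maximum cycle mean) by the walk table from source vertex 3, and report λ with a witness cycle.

q=0: [-∞, -∞, -∞, 0]
q=1: [0, 7, -14, -12]
q=2: [-12, 9, -3, 12]
q=3: [12, 19, -1, 14]
q=4: [14, 21, 9, 24]
Optimal cycle mean attained by: cycle 1->3->1, total 5 + 7, length 2.
Answer: λ = 6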